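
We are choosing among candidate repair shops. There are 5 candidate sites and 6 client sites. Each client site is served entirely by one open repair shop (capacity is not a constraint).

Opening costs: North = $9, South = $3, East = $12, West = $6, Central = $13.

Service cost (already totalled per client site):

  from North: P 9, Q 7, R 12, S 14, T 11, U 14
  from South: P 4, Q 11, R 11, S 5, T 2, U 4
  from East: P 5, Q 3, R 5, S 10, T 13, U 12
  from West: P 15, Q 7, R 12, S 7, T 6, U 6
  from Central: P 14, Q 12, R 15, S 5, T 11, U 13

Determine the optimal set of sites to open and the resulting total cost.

For any fixed open set, each client site goes to its cheapest open site; total = fixed + service.
{South, East}: P→South 4, Q→East 3, R→East 5, S→South 5, T→South 2, U→South 4. Service 23; fixed 15; total 38.
{South}: service 37 + fixed 3 = 40
{South, West}: P→South 4, Q→West 7, R→South 11, S→South 5, T→South 2, U→South 4. Service 33; fixed 9; total 42.
{North, South, East, West, Central}: service 23 + fixed 43 = 66
No other subset beats 38.

Open South and East; minimum total cost 38.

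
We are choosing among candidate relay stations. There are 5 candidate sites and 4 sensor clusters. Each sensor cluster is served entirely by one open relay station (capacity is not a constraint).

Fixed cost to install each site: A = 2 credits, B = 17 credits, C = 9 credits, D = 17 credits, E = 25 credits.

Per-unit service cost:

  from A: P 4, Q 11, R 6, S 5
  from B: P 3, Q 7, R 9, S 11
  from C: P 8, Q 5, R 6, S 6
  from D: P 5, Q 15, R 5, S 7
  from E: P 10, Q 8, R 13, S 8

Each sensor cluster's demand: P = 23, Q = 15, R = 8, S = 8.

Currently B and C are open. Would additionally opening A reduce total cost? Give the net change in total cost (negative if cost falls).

Current service cost with {B, C}: 240.
Adding A: each sensor cluster re-picks its cheapest; new service cost 232, saving 8.
Extra fixed cost: 2. Net change = 2 − 8 = -6.
(Totals: 266 → 260.)

Yes — net change −6 (cost falls by 6).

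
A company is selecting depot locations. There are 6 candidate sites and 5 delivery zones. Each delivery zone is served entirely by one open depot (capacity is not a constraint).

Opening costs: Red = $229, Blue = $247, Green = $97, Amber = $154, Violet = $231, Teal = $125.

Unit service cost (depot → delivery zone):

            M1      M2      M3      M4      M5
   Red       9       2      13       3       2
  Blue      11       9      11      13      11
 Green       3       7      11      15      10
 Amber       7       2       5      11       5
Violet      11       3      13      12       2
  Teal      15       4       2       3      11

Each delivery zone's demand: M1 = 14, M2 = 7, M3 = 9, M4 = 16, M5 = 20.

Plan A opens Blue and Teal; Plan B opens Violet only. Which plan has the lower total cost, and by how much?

Plan A: {Blue, Teal}: M1→Blue 11·14=154, M2→Teal 4·7=28, M3→Teal 2·9=18, M4→Teal 3·16=48, M5→Blue 11·20=220. Service 468; fixed 372; total 840.
Plan B: {Violet}: M1→Violet 11·14=154, M2→Violet 3·7=21, M3→Violet 13·9=117, M4→Violet 12·16=192, M5→Violet 2·20=40. Service 524; fixed 231; total 755.
Difference: |840 − 755| = 85.

Plan B is cheaper by 85.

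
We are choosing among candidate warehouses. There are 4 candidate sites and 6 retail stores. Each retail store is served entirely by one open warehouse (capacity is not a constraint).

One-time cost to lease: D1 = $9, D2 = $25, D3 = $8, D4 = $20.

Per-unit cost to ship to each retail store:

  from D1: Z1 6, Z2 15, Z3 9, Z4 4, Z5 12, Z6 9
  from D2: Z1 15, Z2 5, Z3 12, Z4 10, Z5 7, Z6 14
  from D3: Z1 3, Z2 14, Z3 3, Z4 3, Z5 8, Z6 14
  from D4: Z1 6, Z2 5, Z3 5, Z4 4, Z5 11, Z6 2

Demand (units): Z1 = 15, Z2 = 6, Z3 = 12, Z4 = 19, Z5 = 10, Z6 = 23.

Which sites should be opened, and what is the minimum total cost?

For any fixed open set, each retail store goes to its cheapest open site; total = fixed + service.
{D3, D4}: Z1→D3 3·15=45, Z2→D4 5·6=30, Z3→D3 3·12=36, Z4→D3 3·19=57, Z5→D3 8·10=80, Z6→D4 2·23=46. Service 294; fixed 28; total 322.
{D1, D3, D4}: Z1→D3 3·15=45, Z2→D4 5·6=30, Z3→D3 3·12=36, Z4→D3 3·19=57, Z5→D3 8·10=80, Z6→D4 2·23=46. Service 294; fixed 37; total 331.
{D2, D3, D4}: Z1→D3 3·15=45, Z2→D2 5·6=30, Z3→D3 3·12=36, Z4→D3 3·19=57, Z5→D2 7·10=70, Z6→D4 2·23=46. Service 284; fixed 53; total 337.
{D1, D2, D3, D4}: service 284 + fixed 62 = 346
(All 15 nonempty subsets were checked; D3 and D4 is lowest.)

Open D3 and D4; minimum total cost 322.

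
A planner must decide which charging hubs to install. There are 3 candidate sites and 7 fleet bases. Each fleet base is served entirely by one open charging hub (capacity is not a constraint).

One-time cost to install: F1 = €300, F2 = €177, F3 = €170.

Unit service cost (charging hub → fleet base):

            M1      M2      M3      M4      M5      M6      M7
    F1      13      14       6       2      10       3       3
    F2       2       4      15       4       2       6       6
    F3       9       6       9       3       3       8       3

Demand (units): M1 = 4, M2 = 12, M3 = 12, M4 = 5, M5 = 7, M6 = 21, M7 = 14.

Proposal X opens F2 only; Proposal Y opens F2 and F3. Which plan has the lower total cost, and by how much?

Proposal X: {F2}: M1→F2 2·4=8, M2→F2 4·12=48, M3→F2 15·12=180, M4→F2 4·5=20, M5→F2 2·7=14, M6→F2 6·21=126, M7→F2 6·14=84. Service 480; fixed 177; total 657.
Proposal Y: {F2, F3}: M1→F2 2·4=8, M2→F2 4·12=48, M3→F3 9·12=108, M4→F3 3·5=15, M5→F2 2·7=14, M6→F2 6·21=126, M7→F3 3·14=42. Service 361; fixed 347; total 708.
Difference: |657 − 708| = 51.

Proposal X is cheaper by 51.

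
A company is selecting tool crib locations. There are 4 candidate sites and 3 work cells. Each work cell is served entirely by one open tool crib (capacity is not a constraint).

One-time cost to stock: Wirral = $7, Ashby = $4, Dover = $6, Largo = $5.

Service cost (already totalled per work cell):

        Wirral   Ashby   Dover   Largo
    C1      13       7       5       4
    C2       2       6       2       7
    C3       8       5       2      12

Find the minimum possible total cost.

Minimum total cost: 15

For any fixed open set, each work cell goes to its cheapest open site; total = fixed + service.
{Dover}: C1→Dover 5, C2→Dover 2, C3→Dover 2. Service 9; fixed 6; total 15.
{Ashby, Dover}: C1→Dover 5, C2→Dover 2, C3→Dover 2. Service 9; fixed 10; total 19.
{Dover, Largo}: service 8 + fixed 11 = 19
{Wirral, Ashby, Dover, Largo}: service 8 + fixed 22 = 30
No other subset beats 15.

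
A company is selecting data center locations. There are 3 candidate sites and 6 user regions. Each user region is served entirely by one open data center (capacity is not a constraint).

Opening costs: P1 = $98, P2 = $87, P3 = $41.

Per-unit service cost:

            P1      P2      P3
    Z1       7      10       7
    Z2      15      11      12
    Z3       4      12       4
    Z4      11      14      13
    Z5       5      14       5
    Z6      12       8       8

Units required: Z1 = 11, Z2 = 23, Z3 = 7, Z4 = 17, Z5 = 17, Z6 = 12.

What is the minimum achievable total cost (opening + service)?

Minimum total cost: 824

For any fixed open set, each user region goes to its cheapest open site; total = fixed + service.
{P3}: Z1→P3 7·11=77, Z2→P3 12·23=276, Z3→P3 4·7=28, Z4→P3 13·17=221, Z5→P3 5·17=85, Z6→P3 8·12=96. Service 783; fixed 41; total 824.
{P1, P3}: service 749 + fixed 139 = 888
{P2, P3}: Z1→P3 7·11=77, Z2→P2 11·23=253, Z3→P3 4·7=28, Z4→P3 13·17=221, Z5→P3 5·17=85, Z6→P2 8·12=96. Service 760; fixed 128; total 888.
{P1, P2, P3}: service 726 + fixed 226 = 952
No other subset beats 824.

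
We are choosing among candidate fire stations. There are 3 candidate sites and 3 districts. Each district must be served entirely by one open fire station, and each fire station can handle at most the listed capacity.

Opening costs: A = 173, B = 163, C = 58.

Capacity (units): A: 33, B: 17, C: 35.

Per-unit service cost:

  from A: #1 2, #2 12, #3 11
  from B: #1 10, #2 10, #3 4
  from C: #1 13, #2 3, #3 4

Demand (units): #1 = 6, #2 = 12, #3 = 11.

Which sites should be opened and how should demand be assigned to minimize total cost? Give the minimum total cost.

Minimum total cost: 216

Open {C}: #1→C 13·6=78, #2→C 3·12=36, #3→C 4·11=44.
Loads: C carries 29/35. Service 158; fixed 58; total 216.
Next best feasible plan costs 323.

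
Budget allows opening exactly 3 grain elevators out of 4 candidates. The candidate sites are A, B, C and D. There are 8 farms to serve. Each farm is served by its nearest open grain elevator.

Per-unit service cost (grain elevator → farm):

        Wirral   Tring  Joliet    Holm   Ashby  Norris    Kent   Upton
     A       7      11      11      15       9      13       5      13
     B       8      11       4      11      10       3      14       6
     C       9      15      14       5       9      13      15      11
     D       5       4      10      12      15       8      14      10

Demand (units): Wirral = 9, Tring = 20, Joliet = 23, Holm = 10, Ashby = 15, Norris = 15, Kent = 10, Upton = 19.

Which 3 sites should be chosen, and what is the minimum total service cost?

With exactly 3 open, each farm uses its cheapest among the chosen.
{A, B, D}: Wirral→D 5·9=45, Tring→D 4·20=80, Joliet→B 4·23=92, Holm→B 11·10=110, Ashby→A 9·15=135, Norris→B 3·15=45, Kent→A 5·10=50, Upton→B 6·19=114. Service cost 671.
{B, C, D}: service cost 701
{A, B, C}: service cost 769
Among all 4 size-3 choices, {A, B, D} is lowest.

Choose A, B and D; total service cost 671.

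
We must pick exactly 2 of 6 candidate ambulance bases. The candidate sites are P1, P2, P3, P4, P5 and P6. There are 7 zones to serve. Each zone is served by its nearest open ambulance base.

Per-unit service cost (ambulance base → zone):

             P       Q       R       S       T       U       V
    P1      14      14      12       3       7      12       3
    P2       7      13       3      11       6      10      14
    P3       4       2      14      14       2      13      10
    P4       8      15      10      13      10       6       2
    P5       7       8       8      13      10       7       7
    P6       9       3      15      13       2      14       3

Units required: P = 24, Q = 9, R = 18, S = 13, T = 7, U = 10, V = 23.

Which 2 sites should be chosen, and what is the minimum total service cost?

With exactly 2 open, each zone uses its cheapest among the chosen.
{P1, P3}: P→P3 4·24=96, Q→P3 2·9=18, R→P1 12·18=216, S→P1 3·13=39, T→P3 2·7=14, U→P1 12·10=120, V→P1 3·23=69. Service cost 572.
{P2, P6}: service cost 575
{P3, P4}: service cost 583
Among all 15 size-2 choices, {P1, P3} is lowest.

Choose P1 and P3; total service cost 572.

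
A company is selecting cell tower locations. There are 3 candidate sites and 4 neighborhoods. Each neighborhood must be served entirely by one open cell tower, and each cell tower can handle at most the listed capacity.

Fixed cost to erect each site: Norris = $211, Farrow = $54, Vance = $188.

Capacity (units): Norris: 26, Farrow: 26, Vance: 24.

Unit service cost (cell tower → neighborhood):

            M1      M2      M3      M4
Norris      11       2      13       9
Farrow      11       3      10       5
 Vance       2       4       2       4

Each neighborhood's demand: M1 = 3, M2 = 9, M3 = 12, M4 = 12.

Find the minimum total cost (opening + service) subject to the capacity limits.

Minimum total cost: 359

Open {Farrow, Vance}: M1→Vance 2·3=6, M2→Farrow 3·9=27, M3→Vance 2·12=24, M4→Farrow 5·12=60.
Loads: Farrow carries 21/26, Vance carries 15/24. Service 117; fixed 242; total 359.
Next best feasible plan costs 368.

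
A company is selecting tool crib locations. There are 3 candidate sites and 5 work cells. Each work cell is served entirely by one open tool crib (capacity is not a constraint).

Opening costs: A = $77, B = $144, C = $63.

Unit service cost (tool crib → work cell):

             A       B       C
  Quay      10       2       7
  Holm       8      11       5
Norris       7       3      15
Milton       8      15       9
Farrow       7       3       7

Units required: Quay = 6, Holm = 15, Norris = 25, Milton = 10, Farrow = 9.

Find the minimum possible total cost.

Minimum total cost: 486

For any fixed open set, each work cell goes to its cheapest open site; total = fixed + service.
{B, C}: Quay→B 2·6=12, Holm→C 5·15=75, Norris→B 3·25=75, Milton→C 9·10=90, Farrow→B 3·9=27. Service 279; fixed 207; total 486.
{A, B}: service 314 + fixed 221 = 535
{A, B, C}: service 269 + fixed 284 = 553
{C}: service 645 + fixed 63 = 708
No other subset beats 486.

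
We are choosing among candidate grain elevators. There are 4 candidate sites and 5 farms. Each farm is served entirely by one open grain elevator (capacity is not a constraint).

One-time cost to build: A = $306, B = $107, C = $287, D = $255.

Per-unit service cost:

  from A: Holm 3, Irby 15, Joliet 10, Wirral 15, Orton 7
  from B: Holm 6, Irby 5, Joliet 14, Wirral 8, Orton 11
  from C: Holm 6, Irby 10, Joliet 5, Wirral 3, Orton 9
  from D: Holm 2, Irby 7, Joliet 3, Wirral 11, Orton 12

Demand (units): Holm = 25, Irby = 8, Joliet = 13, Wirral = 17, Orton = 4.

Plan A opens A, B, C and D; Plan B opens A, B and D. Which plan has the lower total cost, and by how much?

Plan A: {A, B, C, D}: Holm→D 2·25=50, Irby→B 5·8=40, Joliet→D 3·13=39, Wirral→C 3·17=51, Orton→A 7·4=28. Service 208; fixed 955; total 1163.
Plan B: {A, B, D}: Holm→D 2·25=50, Irby→B 5·8=40, Joliet→D 3·13=39, Wirral→B 8·17=136, Orton→A 7·4=28. Service 293; fixed 668; total 961.
Difference: |1163 − 961| = 202.

Plan B is cheaper by 202.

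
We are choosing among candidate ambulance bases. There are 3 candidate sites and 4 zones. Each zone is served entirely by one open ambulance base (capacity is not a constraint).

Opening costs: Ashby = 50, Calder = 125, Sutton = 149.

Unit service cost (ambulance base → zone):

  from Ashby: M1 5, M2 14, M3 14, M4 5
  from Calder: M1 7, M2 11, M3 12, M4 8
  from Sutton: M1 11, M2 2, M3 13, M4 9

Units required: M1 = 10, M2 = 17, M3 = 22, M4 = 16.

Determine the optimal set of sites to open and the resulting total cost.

Open Ashby and Sutton; minimum total cost 649.

For any fixed open set, each zone goes to its cheapest open site; total = fixed + service.
{Ashby, Sutton}: M1→Ashby 5·10=50, M2→Sutton 2·17=34, M3→Sutton 13·22=286, M4→Ashby 5·16=80. Service 450; fixed 199; total 649.
{Sutton}: M1→Sutton 11·10=110, M2→Sutton 2·17=34, M3→Sutton 13·22=286, M4→Sutton 9·16=144. Service 574; fixed 149; total 723.
{Ashby}: M1→Ashby 5·10=50, M2→Ashby 14·17=238, M3→Ashby 14·22=308, M4→Ashby 5·16=80. Service 676; fixed 50; total 726.
{Ashby, Calder, Sutton}: service 428 + fixed 324 = 752
(All 7 nonempty subsets were checked; Ashby and Sutton is lowest.)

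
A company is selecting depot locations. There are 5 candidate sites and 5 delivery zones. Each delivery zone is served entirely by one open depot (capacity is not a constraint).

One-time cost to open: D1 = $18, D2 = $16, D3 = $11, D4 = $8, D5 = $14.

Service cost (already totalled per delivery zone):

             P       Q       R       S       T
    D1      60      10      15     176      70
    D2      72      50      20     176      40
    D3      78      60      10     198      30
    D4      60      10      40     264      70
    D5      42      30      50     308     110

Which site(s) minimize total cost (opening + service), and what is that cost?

Open D1, D3 and D5; minimum total cost 311.

For any fixed open set, each delivery zone goes to its cheapest open site; total = fixed + service.
{D1, D3, D5}: P→D5 42, Q→D1 10, R→D3 10, S→D1 176, T→D3 30. Service 268; fixed 43; total 311.
{D1, D3}: service 286 + fixed 29 = 315
{D2, D3, D4, D5}: service 268 + fixed 49 = 317
{D1, D2, D3, D4, D5}: P→D5 42, Q→D1 10, R→D3 10, S→D1 176, T→D3 30. Service 268; fixed 67; total 335.
No other subset beats 311.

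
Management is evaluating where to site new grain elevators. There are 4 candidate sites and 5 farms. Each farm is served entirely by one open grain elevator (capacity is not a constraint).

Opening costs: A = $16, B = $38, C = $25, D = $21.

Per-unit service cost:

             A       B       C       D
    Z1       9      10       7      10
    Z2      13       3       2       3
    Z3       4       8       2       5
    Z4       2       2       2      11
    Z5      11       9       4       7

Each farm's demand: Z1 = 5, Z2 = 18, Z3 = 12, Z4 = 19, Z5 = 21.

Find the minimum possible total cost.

Minimum total cost: 242

For any fixed open set, each farm goes to its cheapest open site; total = fixed + service.
{C}: Z1→C 7·5=35, Z2→C 2·18=36, Z3→C 2·12=24, Z4→C 2·19=38, Z5→C 4·21=84. Service 217; fixed 25; total 242.
{A, C}: service 217 + fixed 41 = 258
{C, D}: Z1→C 7·5=35, Z2→C 2·18=36, Z3→C 2·12=24, Z4→C 2·19=38, Z5→C 4·21=84. Service 217; fixed 46; total 263.
{A, B, C, D}: Z1→C 7·5=35, Z2→C 2·18=36, Z3→C 2·12=24, Z4→A 2·19=38, Z5→C 4·21=84. Service 217; fixed 100; total 317.
(All 15 nonempty subsets were checked; C only is lowest.)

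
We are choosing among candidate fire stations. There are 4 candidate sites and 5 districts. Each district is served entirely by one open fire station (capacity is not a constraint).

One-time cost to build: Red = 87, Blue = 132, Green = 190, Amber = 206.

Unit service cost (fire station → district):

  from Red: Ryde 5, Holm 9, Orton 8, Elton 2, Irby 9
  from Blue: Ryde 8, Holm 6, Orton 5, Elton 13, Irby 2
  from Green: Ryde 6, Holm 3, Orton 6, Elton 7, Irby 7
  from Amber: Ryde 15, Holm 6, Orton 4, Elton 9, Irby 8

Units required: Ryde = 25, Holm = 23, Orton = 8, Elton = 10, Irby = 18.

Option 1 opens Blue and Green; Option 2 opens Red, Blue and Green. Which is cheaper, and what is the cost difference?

Option 1: {Blue, Green}: Ryde→Green 6·25=150, Holm→Green 3·23=69, Orton→Blue 5·8=40, Elton→Green 7·10=70, Irby→Blue 2·18=36. Service 365; fixed 322; total 687.
Option 2: {Red, Blue, Green}: Ryde→Red 5·25=125, Holm→Green 3·23=69, Orton→Blue 5·8=40, Elton→Red 2·10=20, Irby→Blue 2·18=36. Service 290; fixed 409; total 699.
Difference: |687 − 699| = 12.

Option 1 is cheaper by 12.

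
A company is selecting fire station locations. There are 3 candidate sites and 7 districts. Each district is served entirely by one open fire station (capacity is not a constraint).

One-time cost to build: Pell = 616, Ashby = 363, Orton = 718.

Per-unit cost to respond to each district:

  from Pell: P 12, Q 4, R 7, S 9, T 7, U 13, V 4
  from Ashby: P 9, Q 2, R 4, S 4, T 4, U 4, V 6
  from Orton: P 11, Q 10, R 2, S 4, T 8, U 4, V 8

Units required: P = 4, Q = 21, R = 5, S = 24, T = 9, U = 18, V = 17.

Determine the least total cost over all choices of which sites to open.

For any fixed open set, each district goes to its cheapest open site; total = fixed + service.
{Ashby}: P→Ashby 9·4=36, Q→Ashby 2·21=42, R→Ashby 4·5=20, S→Ashby 4·24=96, T→Ashby 4·9=36, U→Ashby 4·18=72, V→Ashby 6·17=102. Service 404; fixed 363; total 767.
{Pell, Ashby}: P→Ashby 9·4=36, Q→Ashby 2·21=42, R→Ashby 4·5=20, S→Ashby 4·24=96, T→Ashby 4·9=36, U→Ashby 4·18=72, V→Pell 4·17=68. Service 370; fixed 979; total 1349.
{Orton}: P→Orton 11·4=44, Q→Orton 10·21=210, R→Orton 2·5=10, S→Orton 4·24=96, T→Orton 8·9=72, U→Orton 4·18=72, V→Orton 8·17=136. Service 640; fixed 718; total 1358.
{Pell, Ashby, Orton}: P→Ashby 9·4=36, Q→Ashby 2·21=42, R→Orton 2·5=10, S→Ashby 4·24=96, T→Ashby 4·9=36, U→Ashby 4·18=72, V→Pell 4·17=68. Service 360; fixed 1697; total 2057.
No other subset beats 767.

Minimum total cost: 767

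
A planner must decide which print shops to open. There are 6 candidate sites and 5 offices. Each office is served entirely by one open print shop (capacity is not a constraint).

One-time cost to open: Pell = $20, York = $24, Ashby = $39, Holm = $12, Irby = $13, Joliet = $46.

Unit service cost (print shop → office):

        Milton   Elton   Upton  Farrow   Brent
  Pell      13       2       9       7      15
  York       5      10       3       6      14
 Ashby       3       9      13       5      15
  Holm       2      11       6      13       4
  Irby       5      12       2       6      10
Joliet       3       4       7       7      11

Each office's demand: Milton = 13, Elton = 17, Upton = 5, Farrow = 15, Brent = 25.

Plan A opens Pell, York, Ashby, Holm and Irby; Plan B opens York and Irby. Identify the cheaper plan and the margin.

Plan A is cheaper by 269.

Plan A: {Pell, York, Ashby, Holm, Irby}: Milton→Holm 2·13=26, Elton→Pell 2·17=34, Upton→Irby 2·5=10, Farrow→Ashby 5·15=75, Brent→Holm 4·25=100. Service 245; fixed 108; total 353.
Plan B: {York, Irby}: Milton→York 5·13=65, Elton→York 10·17=170, Upton→Irby 2·5=10, Farrow→York 6·15=90, Brent→Irby 10·25=250. Service 585; fixed 37; total 622.
Difference: |353 − 622| = 269.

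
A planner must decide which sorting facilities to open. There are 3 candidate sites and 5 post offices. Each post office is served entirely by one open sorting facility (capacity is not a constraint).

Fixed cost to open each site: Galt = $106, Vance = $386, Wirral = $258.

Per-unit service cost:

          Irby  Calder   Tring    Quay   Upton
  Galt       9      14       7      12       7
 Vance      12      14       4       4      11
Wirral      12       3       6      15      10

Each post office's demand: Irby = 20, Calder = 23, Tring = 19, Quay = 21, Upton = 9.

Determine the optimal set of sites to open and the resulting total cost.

Open Galt and Wirral; minimum total cost 1042.

For any fixed open set, each post office goes to its cheapest open site; total = fixed + service.
{Galt, Wirral}: Irby→Galt 9·20=180, Calder→Wirral 3·23=69, Tring→Wirral 6·19=114, Quay→Galt 12·21=252, Upton→Galt 7·9=63. Service 678; fixed 364; total 1042.
{Galt}: Irby→Galt 9·20=180, Calder→Galt 14·23=322, Tring→Galt 7·19=133, Quay→Galt 12·21=252, Upton→Galt 7·9=63. Service 950; fixed 106; total 1056.
{Wirral}: service 828 + fixed 258 = 1086
{Galt, Vance, Wirral}: Irby→Galt 9·20=180, Calder→Wirral 3·23=69, Tring→Vance 4·19=76, Quay→Vance 4·21=84, Upton→Galt 7·9=63. Service 472; fixed 750; total 1222.
No other subset beats 1042.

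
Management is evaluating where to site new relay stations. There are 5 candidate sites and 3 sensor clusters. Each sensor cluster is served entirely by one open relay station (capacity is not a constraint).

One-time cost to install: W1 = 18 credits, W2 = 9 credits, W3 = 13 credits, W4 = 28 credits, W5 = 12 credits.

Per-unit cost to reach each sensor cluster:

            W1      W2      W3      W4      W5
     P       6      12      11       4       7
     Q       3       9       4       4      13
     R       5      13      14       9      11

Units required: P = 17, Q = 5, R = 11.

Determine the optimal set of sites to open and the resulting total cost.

Open W1 and W4; minimum total cost 184.

For any fixed open set, each sensor cluster goes to its cheapest open site; total = fixed + service.
{W1, W4}: P→W4 4·17=68, Q→W1 3·5=15, R→W1 5·11=55. Service 138; fixed 46; total 184.
{W1}: service 172 + fixed 18 = 190
{W1, W2, W4}: P→W4 4·17=68, Q→W1 3·5=15, R→W1 5·11=55. Service 138; fixed 55; total 193.
{W1, W2, W3, W4, W5}: service 138 + fixed 80 = 218
No other subset beats 184.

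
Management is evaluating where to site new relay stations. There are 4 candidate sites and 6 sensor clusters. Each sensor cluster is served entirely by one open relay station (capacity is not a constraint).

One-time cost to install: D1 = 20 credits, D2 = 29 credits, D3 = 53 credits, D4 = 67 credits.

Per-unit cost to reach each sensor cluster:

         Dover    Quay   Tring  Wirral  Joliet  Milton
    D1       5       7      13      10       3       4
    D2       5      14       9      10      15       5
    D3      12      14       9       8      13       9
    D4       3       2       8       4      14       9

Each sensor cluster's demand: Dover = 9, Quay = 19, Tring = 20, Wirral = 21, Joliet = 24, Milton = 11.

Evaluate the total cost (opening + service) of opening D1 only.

Total cost: 784

Each sensor cluster is assigned to its cheapest site among the open ones.
{D1}: Dover→D1 5·9=45, Quay→D1 7·19=133, Tring→D1 13·20=260, Wirral→D1 10·21=210, Joliet→D1 3·24=72, Milton→D1 4·11=44. Service 764; fixed 20; total 784.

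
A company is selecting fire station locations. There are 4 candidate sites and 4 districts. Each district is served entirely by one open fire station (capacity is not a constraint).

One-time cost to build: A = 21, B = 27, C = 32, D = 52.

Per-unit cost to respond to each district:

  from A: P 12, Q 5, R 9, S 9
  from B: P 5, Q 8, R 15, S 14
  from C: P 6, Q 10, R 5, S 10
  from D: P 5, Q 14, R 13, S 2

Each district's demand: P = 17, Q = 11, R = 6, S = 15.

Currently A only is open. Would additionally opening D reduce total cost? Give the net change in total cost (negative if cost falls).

Current service cost with {A}: 448.
Adding D: each district re-picks its cheapest; new service cost 224, saving 224.
Extra fixed cost: 52. Net change = 52 − 224 = -172.
(Totals: 469 → 297.)

Yes — net change −172 (cost falls by 172).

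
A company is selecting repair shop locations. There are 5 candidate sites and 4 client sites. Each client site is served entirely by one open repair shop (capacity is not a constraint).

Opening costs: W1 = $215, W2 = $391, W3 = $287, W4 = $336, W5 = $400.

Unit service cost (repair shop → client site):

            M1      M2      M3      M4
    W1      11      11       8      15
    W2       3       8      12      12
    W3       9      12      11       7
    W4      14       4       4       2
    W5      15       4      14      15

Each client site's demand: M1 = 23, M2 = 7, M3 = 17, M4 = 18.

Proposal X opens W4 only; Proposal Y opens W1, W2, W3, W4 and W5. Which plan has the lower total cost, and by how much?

Proposal X is cheaper by 1040.

Proposal X: {W4}: M1→W4 14·23=322, M2→W4 4·7=28, M3→W4 4·17=68, M4→W4 2·18=36. Service 454; fixed 336; total 790.
Proposal Y: {W1, W2, W3, W4, W5}: M1→W2 3·23=69, M2→W4 4·7=28, M3→W4 4·17=68, M4→W4 2·18=36. Service 201; fixed 1629; total 1830.
Difference: |790 − 1830| = 1040.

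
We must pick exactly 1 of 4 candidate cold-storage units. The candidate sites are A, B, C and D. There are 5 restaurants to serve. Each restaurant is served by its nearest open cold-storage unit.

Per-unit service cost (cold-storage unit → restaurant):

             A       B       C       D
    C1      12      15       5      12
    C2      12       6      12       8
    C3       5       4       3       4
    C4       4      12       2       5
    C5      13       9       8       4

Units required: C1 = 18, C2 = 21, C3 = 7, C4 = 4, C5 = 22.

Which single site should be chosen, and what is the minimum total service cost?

Choose D only; total service cost 520.

With exactly 1 open, each restaurant uses its cheapest among the chosen.
{D}: C1→D 12·18=216, C2→D 8·21=168, C3→D 4·7=28, C4→D 5·4=20, C5→D 4·22=88. Service cost 520.
{C}: service cost 547
{B}: service cost 670
Among all 4 size-1 choices, {D} is lowest.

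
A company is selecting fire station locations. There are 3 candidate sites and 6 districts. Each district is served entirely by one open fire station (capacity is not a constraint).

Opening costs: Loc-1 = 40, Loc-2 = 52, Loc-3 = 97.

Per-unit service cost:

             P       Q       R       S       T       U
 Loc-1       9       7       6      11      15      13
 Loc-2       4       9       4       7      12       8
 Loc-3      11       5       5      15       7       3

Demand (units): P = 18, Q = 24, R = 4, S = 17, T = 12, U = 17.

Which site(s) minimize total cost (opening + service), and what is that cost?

Open Loc-2 and Loc-3; minimum total cost 611.

For any fixed open set, each district goes to its cheapest open site; total = fixed + service.
{Loc-2, Loc-3}: P→Loc-2 4·18=72, Q→Loc-3 5·24=120, R→Loc-2 4·4=16, S→Loc-2 7·17=119, T→Loc-3 7·12=84, U→Loc-3 3·17=51. Service 462; fixed 149; total 611.
{Loc-1, Loc-2, Loc-3}: service 462 + fixed 189 = 651
{Loc-1, Loc-2}: P→Loc-2 4·18=72, Q→Loc-1 7·24=168, R→Loc-2 4·4=16, S→Loc-2 7·17=119, T→Loc-2 12·12=144, U→Loc-2 8·17=136. Service 655; fixed 92; total 747.
{Loc-1}: service 942 + fixed 40 = 982
(All 7 nonempty subsets were checked; Loc-2 and Loc-3 is lowest.)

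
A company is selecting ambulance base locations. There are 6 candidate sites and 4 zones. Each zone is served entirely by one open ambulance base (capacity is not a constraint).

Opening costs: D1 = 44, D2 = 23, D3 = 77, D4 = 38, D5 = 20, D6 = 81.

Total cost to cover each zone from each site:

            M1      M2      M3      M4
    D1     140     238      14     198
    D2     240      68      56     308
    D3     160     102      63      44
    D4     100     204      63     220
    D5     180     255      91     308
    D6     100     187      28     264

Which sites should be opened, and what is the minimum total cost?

For any fixed open set, each zone goes to its cheapest open site; total = fixed + service.
{D2, D3, D4}: M1→D4 100, M2→D2 68, M3→D2 56, M4→D3 44. Service 268; fixed 138; total 406.
{D1, D2, D3, D4}: service 226 + fixed 182 = 408
{D1, D2, D3}: M1→D1 140, M2→D2 68, M3→D1 14, M4→D3 44. Service 266; fixed 144; total 410.
{D1, D2, D3, D4, D5, D6}: M1→D4 100, M2→D2 68, M3→D1 14, M4→D3 44. Service 226; fixed 283; total 509.
No other subset beats 406.

Open D2, D3 and D4; minimum total cost 406.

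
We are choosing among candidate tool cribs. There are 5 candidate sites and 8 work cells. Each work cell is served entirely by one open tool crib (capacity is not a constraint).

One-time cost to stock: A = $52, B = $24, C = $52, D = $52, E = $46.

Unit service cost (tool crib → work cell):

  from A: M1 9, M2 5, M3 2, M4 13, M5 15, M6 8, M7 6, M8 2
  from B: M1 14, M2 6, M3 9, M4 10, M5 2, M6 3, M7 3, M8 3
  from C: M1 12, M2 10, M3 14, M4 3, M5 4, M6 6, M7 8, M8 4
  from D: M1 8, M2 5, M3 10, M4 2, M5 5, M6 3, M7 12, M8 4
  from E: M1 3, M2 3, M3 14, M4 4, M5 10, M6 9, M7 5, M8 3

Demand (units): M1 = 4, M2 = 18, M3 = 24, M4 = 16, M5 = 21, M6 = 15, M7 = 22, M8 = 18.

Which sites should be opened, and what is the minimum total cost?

Open A, B and E; minimum total cost 489.

For any fixed open set, each work cell goes to its cheapest open site; total = fixed + service.
{A, B, E}: M1→E 3·4=12, M2→E 3·18=54, M3→A 2·24=48, M4→E 4·16=64, M5→B 2·21=42, M6→B 3·15=45, M7→B 3·22=66, M8→A 2·18=36. Service 367; fixed 122; total 489.
{A, B, D, E}: M1→E 3·4=12, M2→E 3·18=54, M3→A 2·24=48, M4→D 2·16=32, M5→B 2·21=42, M6→B 3·15=45, M7→B 3·22=66, M8→A 2·18=36. Service 335; fixed 174; total 509.
{A, B, D}: M1→D 8·4=32, M2→A 5·18=90, M3→A 2·24=48, M4→D 2·16=32, M5→B 2·21=42, M6→B 3·15=45, M7→B 3·22=66, M8→A 2·18=36. Service 391; fixed 128; total 519.
{A, B, C, D, E}: service 335 + fixed 226 = 561
No other subset beats 489.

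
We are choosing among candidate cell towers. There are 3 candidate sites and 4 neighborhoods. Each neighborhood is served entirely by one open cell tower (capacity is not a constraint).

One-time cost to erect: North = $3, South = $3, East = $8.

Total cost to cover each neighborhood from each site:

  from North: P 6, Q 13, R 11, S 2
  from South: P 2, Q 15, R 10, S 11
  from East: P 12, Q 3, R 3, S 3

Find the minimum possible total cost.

Minimum total cost: 22

For any fixed open set, each neighborhood goes to its cheapest open site; total = fixed + service.
{South, East}: P→South 2, Q→East 3, R→East 3, S→East 3. Service 11; fixed 11; total 22.
{North, South, East}: P→South 2, Q→East 3, R→East 3, S→North 2. Service 10; fixed 14; total 24.
{North, East}: service 14 + fixed 11 = 25
{North}: P→North 6, Q→North 13, R→North 11, S→North 2. Service 32; fixed 3; total 35.
No other subset beats 22.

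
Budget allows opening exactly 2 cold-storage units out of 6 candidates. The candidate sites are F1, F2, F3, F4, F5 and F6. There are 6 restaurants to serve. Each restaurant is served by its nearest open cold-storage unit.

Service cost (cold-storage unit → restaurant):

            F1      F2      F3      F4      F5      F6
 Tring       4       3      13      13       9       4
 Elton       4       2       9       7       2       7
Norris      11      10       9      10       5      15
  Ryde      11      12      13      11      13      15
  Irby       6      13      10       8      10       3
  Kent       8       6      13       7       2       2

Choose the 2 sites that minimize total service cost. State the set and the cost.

Choose F5 and F6; total service cost 29.

With exactly 2 open, each restaurant uses its cheapest among the chosen.
{F5, F6}: Tring→F6 4, Elton→F5 2, Norris→F5 5, Ryde→F5 13, Irby→F6 3, Kent→F5 2. Service cost 29.
{F1, F5}: service cost 30
{F2, F6}: service cost 32
Among all 15 size-2 choices, {F5, F6} is lowest.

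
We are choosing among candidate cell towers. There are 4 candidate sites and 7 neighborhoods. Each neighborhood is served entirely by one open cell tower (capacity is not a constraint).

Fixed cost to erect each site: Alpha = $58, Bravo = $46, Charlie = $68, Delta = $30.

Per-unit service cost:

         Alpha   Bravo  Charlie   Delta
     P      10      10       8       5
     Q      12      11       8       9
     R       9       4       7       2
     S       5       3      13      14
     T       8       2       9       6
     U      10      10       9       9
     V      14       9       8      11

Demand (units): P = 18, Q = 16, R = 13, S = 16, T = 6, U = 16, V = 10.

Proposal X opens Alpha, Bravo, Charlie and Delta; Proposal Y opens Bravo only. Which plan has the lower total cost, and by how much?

Proposal X: {Alpha, Bravo, Charlie, Delta}: P→Delta 5·18=90, Q→Charlie 8·16=128, R→Delta 2·13=26, S→Bravo 3·16=48, T→Bravo 2·6=12, U→Charlie 9·16=144, V→Charlie 8·10=80. Service 528; fixed 202; total 730.
Proposal Y: {Bravo}: P→Bravo 10·18=180, Q→Bravo 11·16=176, R→Bravo 4·13=52, S→Bravo 3·16=48, T→Bravo 2·6=12, U→Bravo 10·16=160, V→Bravo 9·10=90. Service 718; fixed 46; total 764.
Difference: |730 − 764| = 34.

Proposal X is cheaper by 34.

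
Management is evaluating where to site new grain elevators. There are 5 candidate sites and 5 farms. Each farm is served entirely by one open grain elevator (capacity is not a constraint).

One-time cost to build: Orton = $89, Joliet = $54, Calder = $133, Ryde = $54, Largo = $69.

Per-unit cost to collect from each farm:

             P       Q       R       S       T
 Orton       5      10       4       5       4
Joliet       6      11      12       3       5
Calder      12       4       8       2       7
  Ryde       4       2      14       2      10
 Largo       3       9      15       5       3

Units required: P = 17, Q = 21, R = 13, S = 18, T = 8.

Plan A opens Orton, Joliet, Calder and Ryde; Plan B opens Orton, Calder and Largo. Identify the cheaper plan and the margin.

Plan A: {Orton, Joliet, Calder, Ryde}: P→Ryde 4·17=68, Q→Ryde 2·21=42, R→Orton 4·13=52, S→Calder 2·18=36, T→Orton 4·8=32. Service 230; fixed 330; total 560.
Plan B: {Orton, Calder, Largo}: P→Largo 3·17=51, Q→Calder 4·21=84, R→Orton 4·13=52, S→Calder 2·18=36, T→Largo 3·8=24. Service 247; fixed 291; total 538.
Difference: |560 − 538| = 22.

Plan B is cheaper by 22.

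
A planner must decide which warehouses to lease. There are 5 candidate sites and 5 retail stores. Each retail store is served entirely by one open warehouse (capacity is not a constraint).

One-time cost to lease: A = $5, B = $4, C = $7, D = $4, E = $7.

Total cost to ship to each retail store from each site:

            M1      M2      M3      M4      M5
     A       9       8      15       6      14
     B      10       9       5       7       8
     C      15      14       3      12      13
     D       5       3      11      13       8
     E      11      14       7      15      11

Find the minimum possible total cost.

For any fixed open set, each retail store goes to its cheapest open site; total = fixed + service.
{B, D}: M1→D 5, M2→D 3, M3→B 5, M4→B 7, M5→B 8. Service 28; fixed 8; total 36.
{A, B, D}: M1→D 5, M2→D 3, M3→B 5, M4→A 6, M5→B 8. Service 27; fixed 13; total 40.
{A, C, D}: service 25 + fixed 16 = 41
{A, B, C, D, E}: service 25 + fixed 27 = 52
No other subset beats 36.

Minimum total cost: 36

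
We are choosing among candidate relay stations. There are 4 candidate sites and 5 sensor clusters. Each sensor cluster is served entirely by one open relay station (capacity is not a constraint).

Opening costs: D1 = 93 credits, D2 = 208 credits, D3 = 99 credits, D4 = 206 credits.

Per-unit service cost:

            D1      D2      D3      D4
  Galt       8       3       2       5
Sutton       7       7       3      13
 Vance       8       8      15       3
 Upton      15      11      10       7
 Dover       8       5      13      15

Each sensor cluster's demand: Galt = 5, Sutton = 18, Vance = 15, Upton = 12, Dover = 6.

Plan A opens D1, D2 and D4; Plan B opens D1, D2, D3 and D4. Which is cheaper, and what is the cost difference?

Plan A is cheaper by 22.

Plan A: {D1, D2, D4}: Galt→D2 3·5=15, Sutton→D1 7·18=126, Vance→D4 3·15=45, Upton→D4 7·12=84, Dover→D2 5·6=30. Service 300; fixed 507; total 807.
Plan B: {D1, D2, D3, D4}: Galt→D3 2·5=10, Sutton→D3 3·18=54, Vance→D4 3·15=45, Upton→D4 7·12=84, Dover→D2 5·6=30. Service 223; fixed 606; total 829.
Difference: |807 − 829| = 22.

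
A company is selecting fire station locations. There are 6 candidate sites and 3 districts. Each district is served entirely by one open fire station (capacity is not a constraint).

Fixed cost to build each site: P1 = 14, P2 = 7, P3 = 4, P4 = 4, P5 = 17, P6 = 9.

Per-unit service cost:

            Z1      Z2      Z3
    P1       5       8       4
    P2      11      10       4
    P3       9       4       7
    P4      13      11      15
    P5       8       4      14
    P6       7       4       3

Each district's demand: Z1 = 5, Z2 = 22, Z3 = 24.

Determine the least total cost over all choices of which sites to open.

Minimum total cost: 204

For any fixed open set, each district goes to its cheapest open site; total = fixed + service.
{P6}: Z1→P6 7·5=35, Z2→P6 4·22=88, Z3→P6 3·24=72. Service 195; fixed 9; total 204.
{P1, P6}: Z1→P1 5·5=25, Z2→P6 4·22=88, Z3→P6 3·24=72. Service 185; fixed 23; total 208.
{P3, P6}: Z1→P6 7·5=35, Z2→P3 4·22=88, Z3→P6 3·24=72. Service 195; fixed 13; total 208.
{P1, P2, P3, P4, P5, P6}: service 185 + fixed 55 = 240
No other subset beats 204.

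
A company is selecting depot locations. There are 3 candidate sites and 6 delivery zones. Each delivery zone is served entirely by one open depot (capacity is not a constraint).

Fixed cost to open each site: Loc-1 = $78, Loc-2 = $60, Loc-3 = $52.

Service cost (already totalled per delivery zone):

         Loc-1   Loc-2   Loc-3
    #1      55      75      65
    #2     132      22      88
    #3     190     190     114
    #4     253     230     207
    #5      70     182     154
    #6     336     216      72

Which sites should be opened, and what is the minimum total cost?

Open Loc-1, Loc-2 and Loc-3; minimum total cost 730.

For any fixed open set, each delivery zone goes to its cheapest open site; total = fixed + service.
{Loc-1, Loc-2, Loc-3}: #1→Loc-1 55, #2→Loc-2 22, #3→Loc-3 114, #4→Loc-3 207, #5→Loc-1 70, #6→Loc-3 72. Service 540; fixed 190; total 730.
{Loc-1, Loc-3}: #1→Loc-1 55, #2→Loc-3 88, #3→Loc-3 114, #4→Loc-3 207, #5→Loc-1 70, #6→Loc-3 72. Service 606; fixed 130; total 736.
{Loc-2, Loc-3}: service 634 + fixed 112 = 746
{Loc-3}: service 700 + fixed 52 = 752
(All 7 nonempty subsets were checked; Loc-1, Loc-2 and Loc-3 is lowest.)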